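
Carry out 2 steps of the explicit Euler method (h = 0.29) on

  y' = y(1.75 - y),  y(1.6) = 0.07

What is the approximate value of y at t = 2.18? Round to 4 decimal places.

0.1538

Euler: y_{n+1} = y_n + h·f(t_n, y_n).
t=1.600000, y=0.070000: f=0.117600 → y ← 0.070000 + 0.29·0.117600 = 0.104104
t=1.890000, y=0.104104: f=0.171344 → y ← 0.104104 + 0.29·0.171344 = 0.153794
y(2.18) ≈ 0.1538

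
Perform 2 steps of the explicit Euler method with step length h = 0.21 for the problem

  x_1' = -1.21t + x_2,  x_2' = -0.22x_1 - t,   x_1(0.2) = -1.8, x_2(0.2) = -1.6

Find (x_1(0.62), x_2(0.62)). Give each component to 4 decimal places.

-2.6184, -1.5439

Euler on (x_1,x_2): x_1_{n+1} = x_1_n + h·x_1', x_2_{n+1} = x_2_n + h·x_2'.
0.200000: (-1.800000, -1.600000); f=(-1.842000, 0.196000) → (-2.186820, -1.558840)
0.410000: (-2.186820, -1.558840); f=(-2.054940, 0.071100) → (-2.618357, -1.543909)
(x_1(0.62), x_2(0.62)) ≈ (-2.6184, -1.5439)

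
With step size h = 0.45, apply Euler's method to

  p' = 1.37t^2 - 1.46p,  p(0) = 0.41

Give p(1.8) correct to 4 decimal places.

1.3152

Euler: p_{n+1} = p_n + h·f(t_n, p_n).
t=0.000000, p=0.410000: f=-0.598600 → p ← 0.410000 + 0.45·(-0.598600) = 0.140630
t=0.450000, p=0.140630: f=0.072105 → p ← 0.140630 + 0.45·0.072105 = 0.173077
t=0.900000, p=0.173077: f=0.857007 → p ← 0.173077 + 0.45·0.857007 = 0.558731
t=1.350000, p=0.558731: f=1.681078 → p ← 0.558731 + 0.45·1.681078 = 1.315216
p(1.8) ≈ 1.3152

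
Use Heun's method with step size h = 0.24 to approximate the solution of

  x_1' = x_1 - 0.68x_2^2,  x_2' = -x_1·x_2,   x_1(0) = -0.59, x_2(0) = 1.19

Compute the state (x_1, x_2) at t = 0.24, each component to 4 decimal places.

Heun on (x_1,x_2): k1 = f(t_n, state_n); k2 = f(t_n + h, state_n + h·k1); state_{n+1} = state_n + (h/2)·(k1 + k2).
0.000000: (-0.590000, 1.190000)
  k1 = (-1.552948, 0.702100)
  predictor → (-0.962708, 1.358504)
  k2 = (-2.217670, 1.307842)
  → (-1.042474, 1.431193)
(x_1(0.24), x_2(0.24)) ≈ (-1.0425, 1.4312)

-1.0425, 1.4312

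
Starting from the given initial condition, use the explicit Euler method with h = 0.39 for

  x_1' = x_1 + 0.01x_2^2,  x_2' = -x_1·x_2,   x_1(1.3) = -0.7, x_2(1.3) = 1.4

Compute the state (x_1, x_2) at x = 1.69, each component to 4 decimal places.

-0.9654, 1.7822

Euler on (x_1,x_2): x_1_{n+1} = x_1_n + h·x_1', x_2_{n+1} = x_2_n + h·x_2'.
1.300000: (-0.700000, 1.400000); f=(-0.680400, 0.980000) → (-0.965356, 1.782200)
(x_1(1.69), x_2(1.69)) ≈ (-0.9654, 1.7822)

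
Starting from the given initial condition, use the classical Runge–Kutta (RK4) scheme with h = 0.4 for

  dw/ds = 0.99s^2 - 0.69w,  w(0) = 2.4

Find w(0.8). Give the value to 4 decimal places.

RK4: k1 = f(s_n, w_n); k2 = f(s_n + h/2, w_n + (h/2)·k1); k3 = f(s_n + h/2, w_n + (h/2)·k2); k4 = f(s_n + h, w_n + h·k3); w_{n+1} = w_n + (h/6)·(k1 + 2k2 + 2k3 + k4).
s=0.000000, w=2.400000:
  k1 = f(0.000000, 2.400000) = -1.656000
  k2 = f(0.200000, 2.068800) = -1.387872
  k3 = f(0.200000, 2.122426) = -1.424874
  k4 = f(0.400000, 1.830051) = -1.104335
  w ← 2.400000 + (0.4/6)·(k1 + 2k2 + 2k3 + k4) = 1.840945
s=0.400000, w=1.840945:
  k1 = f(0.400000, 1.840945) = -1.111852
  k2 = f(0.600000, 1.618575) = -0.760416
  k3 = f(0.600000, 1.688862) = -0.808915
  k4 = f(0.800000, 1.517379) = -0.413392
  w ← 1.840945 + (0.4/6)·(k1 + 2k2 + 2k3 + k4) = 1.530018
w(0.8) ≈ 1.5300

1.5300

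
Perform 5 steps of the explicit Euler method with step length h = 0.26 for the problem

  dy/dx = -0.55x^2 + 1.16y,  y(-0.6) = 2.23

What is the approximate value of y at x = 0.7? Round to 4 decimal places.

Euler: y_{n+1} = y_n + h·f(x_n, y_n).
x=-0.600000, y=2.230000: f=2.388800 → y ← 2.230000 + 0.26·2.388800 = 2.851088
x=-0.340000, y=2.851088: f=3.243682 → y ← 2.851088 + 0.26·3.243682 = 3.694445
x=-0.080000, y=3.694445: f=4.282037 → y ← 3.694445 + 0.26·4.282037 = 4.807775
x=0.180000, y=4.807775: f=5.559199 → y ← 4.807775 + 0.26·5.559199 = 6.253167
x=0.440000, y=6.253167: f=7.147193 → y ← 6.253167 + 0.26·7.147193 = 8.111437
y(0.7) ≈ 8.1114

8.1114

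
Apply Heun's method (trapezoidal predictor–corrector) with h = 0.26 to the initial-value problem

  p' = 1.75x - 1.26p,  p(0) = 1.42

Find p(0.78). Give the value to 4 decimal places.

0.9465

Heun: k1 = f(x_n, p_n); k2 = f(x_n + h, p_n + h·k1); p_{n+1} = p_n + (h/2)·(k1 + k2).
x=0.000000, p=1.420000:
  k1 = f(0.000000, 1.420000) = -1.789200
  k2 = f(0.260000, 0.954808) = -0.748058
  p ← 1.420000 + (0.26/2)·(-1.789200 + (-0.748058)) = 1.090156
x=0.260000, p=1.090156:
  k1 = f(0.260000, 1.090156) = -0.918597
  k2 = f(0.520000, 0.851321) = -0.162665
  p ← 1.090156 + (0.26/2)·(-0.918597 + (-0.162665)) = 0.949592
x=0.520000, p=0.949592:
  k1 = f(0.520000, 0.949592) = -0.286486
  k2 = f(0.780000, 0.875106) = 0.262367
  p ← 0.949592 + (0.26/2)·(-0.286486 + 0.262367) = 0.946457
p(0.78) ≈ 0.9465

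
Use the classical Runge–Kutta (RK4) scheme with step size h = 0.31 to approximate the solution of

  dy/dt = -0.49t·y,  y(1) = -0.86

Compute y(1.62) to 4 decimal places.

-0.5776

RK4: k1 = f(t_n, y_n); k2 = f(t_n + h/2, y_n + (h/2)·k1); k3 = f(t_n + h/2, y_n + (h/2)·k2); k4 = f(t_n + h, y_n + h·k3); y_{n+1} = y_n + (h/6)·(k1 + 2k2 + 2k3 + k4).
t=1.000000, y=-0.860000:
  k1 = f(1.000000, -0.860000) = 0.421400
  k2 = f(1.155000, -0.794683) = 0.449751
  k3 = f(1.155000, -0.790289) = 0.447264
  k4 = f(1.310000, -0.721348) = 0.463033
  y ← -0.860000 + (0.31/6)·(k1 + 2k2 + 2k3 + k4) = -0.721613
t=1.310000, y=-0.721613:
  k1 = f(1.310000, -0.721613) = 0.463203
  k2 = f(1.465000, -0.649816) = 0.466471
  k3 = f(1.465000, -0.649310) = 0.466107
  k4 = f(1.620000, -0.577120) = 0.458118
  y ← -0.721613 + (0.31/6)·(k1 + 2k2 + 2k3 + k4) = -0.577645
y(1.62) ≈ -0.5776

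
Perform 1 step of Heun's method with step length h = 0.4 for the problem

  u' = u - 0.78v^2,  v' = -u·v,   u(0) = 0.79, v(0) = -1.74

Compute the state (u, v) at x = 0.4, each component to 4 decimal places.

0.2870, -1.4267

Heun on (u,v): k1 = f(x_n, state_n); k2 = f(x_n + h, state_n + h·k1); state_{n+1} = state_n + (h/2)·(k1 + k2).
0.000000: (0.790000, -1.740000)
  k1 = (-1.571528, 1.374600)
  predictor → (0.161389, -1.190160)
  k2 = (-0.943466, 0.192078)
  → (0.287001, -1.426664)
(u(0.4), v(0.4)) ≈ (0.2870, -1.4267)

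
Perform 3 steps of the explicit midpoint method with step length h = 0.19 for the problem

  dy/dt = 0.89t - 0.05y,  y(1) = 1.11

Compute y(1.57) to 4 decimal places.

Midpoint: k1 = f(t_n, y_n); k2 = f(t_n + h/2, y_n + (h/2)·k1); y_{n+1} = y_n + h·k2.
t=1.000000, y=1.110000:
  k1 = f(1.000000, 1.110000) = 0.834500
  k2 = f(1.095000, 1.189278) = 0.915086
  y ← 1.110000 + 0.19·0.915086 = 1.283866
t=1.190000, y=1.283866:
  k1 = f(1.190000, 1.283866) = 0.994907
  k2 = f(1.285000, 1.378382) = 1.074731
  y ← 1.283866 + 0.19·1.074731 = 1.488065
t=1.380000, y=1.488065:
  k1 = f(1.380000, 1.488065) = 1.153797
  k2 = f(1.475000, 1.597676) = 1.232866
  y ← 1.488065 + 0.19·1.232866 = 1.722310
y(1.57) ≈ 1.7223

1.7223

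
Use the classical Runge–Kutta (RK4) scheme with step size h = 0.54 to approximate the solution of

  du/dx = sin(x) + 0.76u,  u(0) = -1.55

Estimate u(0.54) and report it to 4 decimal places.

RK4: k1 = f(x_n, u_n); k2 = f(x_n + h/2, u_n + (h/2)·k1); k3 = f(x_n + h/2, u_n + (h/2)·k2); k4 = f(x_n + h, u_n + h·k3); u_{n+1} = u_n + (h/6)·(k1 + 2k2 + 2k3 + k4).
x=0.000000, u=-1.550000:
  k1 = f(0.000000, -1.550000) = -1.178000
  k2 = f(0.270000, -1.868060) = -1.152994
  k3 = f(0.270000, -1.861308) = -1.147863
  k4 = f(0.540000, -2.169846) = -1.134947
  u ← -1.550000 + (0.54/6)·(k1 + 2k2 + 2k3 + k4) = -2.172320
u(0.54) ≈ -2.1723

-2.1723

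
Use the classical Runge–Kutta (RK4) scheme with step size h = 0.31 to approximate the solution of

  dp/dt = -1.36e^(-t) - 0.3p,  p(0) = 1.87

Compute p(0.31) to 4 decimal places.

RK4: k1 = f(t_n, p_n); k2 = f(t_n + h/2, p_n + (h/2)·k1); k3 = f(t_n + h/2, p_n + (h/2)·k2); k4 = f(t_n + h, p_n + h·k3); p_{n+1} = p_n + (h/6)·(k1 + 2k2 + 2k3 + k4).
t=0.000000, p=1.870000:
  k1 = f(0.000000, 1.870000) = -1.921000
  k2 = f(0.155000, 1.572245) = -1.636398
  k3 = f(0.155000, 1.616358) = -1.649632
  k4 = f(0.310000, 1.358614) = -1.405072
  p ← 1.870000 + (0.31/6)·(k1 + 2k2 + 2k3 + k4) = 1.358596
p(0.31) ≈ 1.3586

1.3586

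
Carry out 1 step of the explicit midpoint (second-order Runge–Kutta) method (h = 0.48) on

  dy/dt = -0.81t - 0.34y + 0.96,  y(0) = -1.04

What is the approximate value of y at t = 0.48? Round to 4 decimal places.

-0.5542

Midpoint: k1 = f(t_n, y_n); k2 = f(t_n + h/2, y_n + (h/2)·k1); y_{n+1} = y_n + h·k2.
t=0.000000, y=-1.040000:
  k1 = f(0.000000, -1.040000) = 1.313600
  k2 = f(0.240000, -0.724736) = 1.012010
  y ← -1.040000 + 0.48·1.012010 = -0.554235
y(0.48) ≈ -0.5542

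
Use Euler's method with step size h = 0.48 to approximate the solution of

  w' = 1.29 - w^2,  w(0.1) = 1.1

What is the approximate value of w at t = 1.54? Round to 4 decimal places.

Euler: w_{n+1} = w_n + h·f(t_n, w_n).
t=0.100000, w=1.100000: f=0.080000 → w ← 1.100000 + 0.48·0.080000 = 1.138400
t=0.580000, w=1.138400: f=-0.005955 → w ← 1.138400 + 0.48·(-0.005955) = 1.135542
t=1.060000, w=1.135542: f=0.000545 → w ← 1.135542 + 0.48·0.000545 = 1.135803
w(1.54) ≈ 1.1358

1.1358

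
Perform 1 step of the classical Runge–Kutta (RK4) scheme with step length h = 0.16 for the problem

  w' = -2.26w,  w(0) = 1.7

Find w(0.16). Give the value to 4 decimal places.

1.1842

RK4: k1 = f(x_n, w_n); k2 = f(x_n + h/2, w_n + (h/2)·k1); k3 = f(x_n + h/2, w_n + (h/2)·k2); k4 = f(x_n + h, w_n + h·k3); w_{n+1} = w_n + (h/6)·(k1 + 2k2 + 2k3 + k4).
x=0.000000, w=1.700000:
  k1 = f(0.000000, 1.700000) = -3.842000
  k2 = f(0.080000, 1.392640) = -3.147366
  k3 = f(0.080000, 1.448211) = -3.272956
  k4 = f(0.160000, 1.176327) = -2.658499
  w ← 1.700000 + (0.16/6)·(k1 + 2k2 + 2k3 + k4) = 1.184236
w(0.16) ≈ 1.1842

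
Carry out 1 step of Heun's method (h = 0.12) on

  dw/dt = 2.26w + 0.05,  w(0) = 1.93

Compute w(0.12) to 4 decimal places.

Heun: k1 = f(t_n, w_n); k2 = f(t_n + h, w_n + h·k1); w_{n+1} = w_n + (h/2)·(k1 + k2).
t=0.000000, w=1.930000:
  k1 = f(0.000000, 1.930000) = 4.411800
  k2 = f(0.120000, 2.459416) = 5.608280
  w ← 1.930000 + (0.12/2)·(4.411800 + 5.608280) = 2.531205
w(0.12) ≈ 2.5312

2.5312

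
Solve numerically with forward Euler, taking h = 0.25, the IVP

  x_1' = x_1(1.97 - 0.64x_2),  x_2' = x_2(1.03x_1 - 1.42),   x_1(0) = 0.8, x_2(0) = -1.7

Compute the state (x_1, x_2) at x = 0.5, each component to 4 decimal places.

Euler on (x_1,x_2): x_1_{n+1} = x_1_n + h·x_1', x_2_{n+1} = x_2_n + h·x_2'.
0.000000: (0.800000, -1.700000); f=(2.446400, 1.013200) → (1.411600, -1.446700)
0.250000: (1.411600, -1.446700); f=(4.087836, -0.049113) → (2.433559, -1.458978)
(x_1(0.5), x_2(0.5)) ≈ (2.4336, -1.4590)

2.4336, -1.4590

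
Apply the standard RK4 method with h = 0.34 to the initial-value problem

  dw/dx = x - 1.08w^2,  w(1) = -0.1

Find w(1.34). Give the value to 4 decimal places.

RK4: k1 = f(x_n, w_n); k2 = f(x_n + h/2, w_n + (h/2)·k1); k3 = f(x_n + h/2, w_n + (h/2)·k2); k4 = f(x_n + h, w_n + h·k3); w_{n+1} = w_n + (h/6)·(k1 + 2k2 + 2k3 + k4).
x=1.000000, w=-0.100000:
  k1 = f(1.000000, -0.100000) = 0.989200
  k2 = f(1.170000, 0.068164) = 1.164982
  k3 = f(1.170000, 0.098047) = 1.159618
  k4 = f(1.340000, 0.294270) = 1.246478
  w ← -0.100000 + (0.34/6)·(k1 + 2k2 + 2k3 + k4) = 0.290143
w(1.34) ≈ 0.2901

0.2901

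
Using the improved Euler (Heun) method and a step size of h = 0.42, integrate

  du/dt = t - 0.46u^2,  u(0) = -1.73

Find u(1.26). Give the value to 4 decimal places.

-8.9514

Heun: k1 = f(t_n, u_n); k2 = f(t_n + h, u_n + h·k1); u_{n+1} = u_n + (h/2)·(k1 + k2).
t=0.000000, u=-1.730000:
  k1 = f(0.000000, -1.730000) = -1.376734
  k2 = f(0.420000, -2.308228) = -2.030842
  u ← -1.730000 + (0.42/2)·(-1.376734 + (-2.030842)) = -2.445591
t=0.420000, u=-2.445591:
  k1 = f(0.420000, -2.445591) = -2.331221
  k2 = f(0.840000, -3.424704) = -4.555154
  u ← -2.445591 + (0.42/2)·(-2.331221 + (-4.555154)) = -3.891730
t=0.840000, u=-3.891730:
  k1 = f(0.840000, -3.891730) = -6.126958
  k2 = f(1.260000, -6.465052) = -17.966574
  u ← -3.891730 + (0.42/2)·(-6.126958 + (-17.966574)) = -8.951372
u(1.26) ≈ -8.9514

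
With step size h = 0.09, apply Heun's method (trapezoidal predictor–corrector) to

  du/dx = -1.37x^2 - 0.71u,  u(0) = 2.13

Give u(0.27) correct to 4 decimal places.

1.7496

Heun: k1 = f(x_n, u_n); k2 = f(x_n + h, u_n + h·k1); u_{n+1} = u_n + (h/2)·(k1 + k2).
x=0.000000, u=2.130000:
  k1 = f(0.000000, 2.130000) = -1.512300
  k2 = f(0.090000, 1.993893) = -1.426761
  u ← 2.130000 + (0.09/2)·(-1.512300 + (-1.426761)) = 1.997742
x=0.090000, u=1.997742:
  k1 = f(0.090000, 1.997742) = -1.429494
  k2 = f(0.180000, 1.869088) = -1.371440
  u ← 1.997742 + (0.09/2)·(-1.429494 + (-1.371440)) = 1.871700
x=0.180000, u=1.871700:
  k1 = f(0.180000, 1.871700) = -1.373295
  k2 = f(0.270000, 1.748104) = -1.341027
  u ← 1.871700 + (0.09/2)·(-1.373295 + (-1.341027)) = 1.749556
u(0.27) ≈ 1.7496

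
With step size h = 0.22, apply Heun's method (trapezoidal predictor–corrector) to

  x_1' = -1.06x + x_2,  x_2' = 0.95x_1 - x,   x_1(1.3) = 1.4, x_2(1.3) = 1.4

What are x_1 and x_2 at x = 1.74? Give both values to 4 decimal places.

1.2990, 1.3075

Heun on (x_1,x_2): k1 = f(x_n, state_n); k2 = f(x_n + h, state_n + h·k1); state_{n+1} = state_n + (h/2)·(k1 + k2).
1.300000: (1.400000, 1.400000)
  k1 = (0.022000, 0.030000)
  predictor → (1.404840, 1.406600)
  k2 = (-0.204600, -0.185402)
  → (1.379914, 1.382906)
1.520000: (1.379914, 1.382906)
  k1 = (-0.228294, -0.209082)
  predictor → (1.329689, 1.336908)
  k2 = (-0.507492, -0.476795)
  → (1.298977, 1.307459)
(x_1(1.74), x_2(1.74)) ≈ (1.2990, 1.3075)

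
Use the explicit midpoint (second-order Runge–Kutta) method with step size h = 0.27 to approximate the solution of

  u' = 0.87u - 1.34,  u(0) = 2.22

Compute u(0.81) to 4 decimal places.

Midpoint: k1 = f(t_n, u_n); k2 = f(t_n + h/2, u_n + (h/2)·k1); u_{n+1} = u_n + h·k2.
t=0.000000, u=2.220000:
  k1 = f(0.000000, 2.220000) = 0.591400
  k2 = f(0.135000, 2.299839) = 0.660860
  u ← 2.220000 + 0.27·0.660860 = 2.398432
t=0.270000, u=2.398432:
  k1 = f(0.270000, 2.398432) = 0.746636
  k2 = f(0.405000, 2.499228) = 0.834328
  u ← 2.398432 + 0.27·0.834328 = 2.623701
t=0.540000, u=2.623701:
  k1 = f(0.540000, 2.623701) = 0.942620
  k2 = f(0.675000, 2.750955) = 1.053330
  u ← 2.623701 + 0.27·1.053330 = 2.908100
u(0.81) ≈ 2.9081

2.9081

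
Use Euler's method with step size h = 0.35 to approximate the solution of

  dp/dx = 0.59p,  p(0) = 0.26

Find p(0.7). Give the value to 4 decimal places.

0.3785

Euler: p_{n+1} = p_n + h·f(x_n, p_n).
x=0.000000, p=0.260000: f=0.153400 → p ← 0.260000 + 0.35·0.153400 = 0.313690
x=0.350000, p=0.313690: f=0.185077 → p ← 0.313690 + 0.35·0.185077 = 0.378467
p(0.7) ≈ 0.3785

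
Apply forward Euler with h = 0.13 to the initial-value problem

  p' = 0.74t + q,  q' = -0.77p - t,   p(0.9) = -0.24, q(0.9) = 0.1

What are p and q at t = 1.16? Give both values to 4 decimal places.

-0.0404, -0.1128

Euler on (p,q): p_{n+1} = p_n + h·p', q_{n+1} = q_n + h·q'.
0.900000: (-0.240000, 0.100000); f=(0.766000, -0.715200) → (-0.140420, 0.007024)
1.030000: (-0.140420, 0.007024); f=(0.769224, -0.921877) → (-0.040421, -0.112820)
(p(1.16), q(1.16)) ≈ (-0.0404, -0.1128)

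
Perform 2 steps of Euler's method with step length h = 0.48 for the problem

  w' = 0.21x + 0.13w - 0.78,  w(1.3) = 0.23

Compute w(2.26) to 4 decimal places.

-0.1939

Euler: w_{n+1} = w_n + h·f(x_n, w_n).
x=1.300000, w=0.230000: f=-0.477100 → w ← 0.230000 + 0.48·(-0.477100) = 0.000992
x=1.780000, w=0.000992: f=-0.406071 → w ← 0.000992 + 0.48·(-0.406071) = -0.193922
w(2.26) ≈ -0.1939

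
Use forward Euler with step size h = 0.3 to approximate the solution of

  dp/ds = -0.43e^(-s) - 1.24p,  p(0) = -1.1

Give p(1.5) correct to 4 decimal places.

-0.2509

Euler: p_{n+1} = p_n + h·f(s_n, p_n).
s=0.000000, p=-1.100000: f=0.934000 → p ← -1.100000 + 0.3·0.934000 = -0.819800
s=0.300000, p=-0.819800: f=0.698000 → p ← -0.819800 + 0.3·0.698000 = -0.610400
s=0.600000, p=-0.610400: f=0.520907 → p ← -0.610400 + 0.3·0.520907 = -0.454128
s=0.900000, p=-0.454128: f=0.388294 → p ← -0.454128 + 0.3·0.388294 = -0.337640
s=1.200000, p=-0.337640: f=0.289160 → p ← -0.337640 + 0.3·0.289160 = -0.250892
p(1.5) ≈ -0.2509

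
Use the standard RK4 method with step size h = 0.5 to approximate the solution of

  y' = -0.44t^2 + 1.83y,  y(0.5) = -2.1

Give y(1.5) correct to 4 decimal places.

RK4: k1 = f(t_n, y_n); k2 = f(t_n + h/2, y_n + (h/2)·k1); k3 = f(t_n + h/2, y_n + (h/2)·k2); k4 = f(t_n + h, y_n + h·k3); y_{n+1} = y_n + (h/6)·(k1 + 2k2 + 2k3 + k4).
t=0.500000, y=-2.100000:
  k1 = f(0.500000, -2.100000) = -3.953000
  k2 = f(0.750000, -3.088250) = -5.898998
  k3 = f(0.750000, -3.574749) = -6.789291
  k4 = f(1.000000, -5.494646) = -10.495202
  y ← -2.100000 + (0.5/6)·(k1 + 2k2 + 2k3 + k4) = -5.418732
t=1.000000, y=-5.418732:
  k1 = f(1.000000, -5.418732) = -10.356279
  k2 = f(1.250000, -8.007801) = -15.341776
  k3 = f(1.250000, -9.254176) = -17.622642
  k4 = f(1.500000, -14.230052) = -27.030996
  y ← -5.418732 + (0.5/6)·(k1 + 2k2 + 2k3 + k4) = -14.028407
y(1.5) ≈ -14.0284

-14.0284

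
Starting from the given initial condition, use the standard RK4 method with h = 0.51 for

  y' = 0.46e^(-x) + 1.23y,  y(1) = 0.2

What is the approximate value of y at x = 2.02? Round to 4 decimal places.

0.9392

RK4: k1 = f(x_n, y_n); k2 = f(x_n + h/2, y_n + (h/2)·k1); k3 = f(x_n + h/2, y_n + (h/2)·k2); k4 = f(x_n + h, y_n + h·k3); y_{n+1} = y_n + (h/6)·(k1 + 2k2 + 2k3 + k4).
x=1.000000, y=0.200000:
  k1 = f(1.000000, 0.200000) = 0.415225
  k2 = f(1.255000, 0.305882) = 0.507370
  k3 = f(1.255000, 0.329379) = 0.536272
  k4 = f(1.510000, 0.473498) = 0.684022
  y ← 0.200000 + (0.51/6)·(k1 + 2k2 + 2k3 + k4) = 0.470855
x=1.510000, y=0.470855:
  k1 = f(1.510000, 0.470855) = 0.680770
  k2 = f(1.765000, 0.644451) = 0.871421
  k3 = f(1.765000, 0.693067) = 0.931219
  k4 = f(2.020000, 0.945777) = 1.224327
  y ← 0.470855 + (0.51/6)·(k1 + 2k2 + 2k3 + k4) = 0.939237
y(2.02) ≈ 0.9392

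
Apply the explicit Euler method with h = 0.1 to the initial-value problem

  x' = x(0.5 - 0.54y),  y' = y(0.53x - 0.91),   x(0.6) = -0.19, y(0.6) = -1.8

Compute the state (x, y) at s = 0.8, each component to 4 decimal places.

-0.2479, -1.4521

Euler on (x,y): x_{n+1} = x_n + h·x', y_{n+1} = y_n + h·y'.
0.600000: (-0.190000, -1.800000); f=(-0.279680, 1.819260) → (-0.217968, -1.618074)
0.700000: (-0.217968, -1.618074); f=(-0.299436, 1.659372) → (-0.247912, -1.452137)
(x(0.8), y(0.8)) ≈ (-0.2479, -1.4521)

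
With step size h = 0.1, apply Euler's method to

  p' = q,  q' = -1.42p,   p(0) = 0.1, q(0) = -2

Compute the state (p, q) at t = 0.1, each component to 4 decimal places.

Euler on (p,q): p_{n+1} = p_n + h·p', q_{n+1} = q_n + h·q'.
0.000000: (0.100000, -2.000000); f=(-2.000000, -0.142000) → (-0.100000, -2.014200)
(p(0.1), q(0.1)) ≈ (-0.1000, -2.0142)

-0.1000, -2.0142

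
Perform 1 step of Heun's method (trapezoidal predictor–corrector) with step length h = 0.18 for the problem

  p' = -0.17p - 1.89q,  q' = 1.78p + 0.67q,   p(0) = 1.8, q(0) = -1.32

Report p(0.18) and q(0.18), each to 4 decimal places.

2.1169, -0.8142

Heun on (p,q): k1 = f(t_n, state_n); k2 = f(t_n + h, state_n + h·k1); state_{n+1} = state_n + (h/2)·(k1 + k2).
0.000000: (1.800000, -1.320000)
  k1 = (2.188800, 2.319600)
  predictor → (2.193984, -0.902472)
  k2 = (1.332695, 3.300635)
  → (2.116935, -0.814179)
(p(0.18), q(0.18)) ≈ (2.1169, -0.8142)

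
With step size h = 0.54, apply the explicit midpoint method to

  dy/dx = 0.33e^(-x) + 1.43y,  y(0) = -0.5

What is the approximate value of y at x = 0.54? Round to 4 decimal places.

-0.8303

Midpoint: k1 = f(x_n, y_n); k2 = f(x_n + h/2, y_n + (h/2)·k1); y_{n+1} = y_n + h·k2.
x=0.000000, y=-0.500000:
  k1 = f(0.000000, -0.500000) = -0.385000
  k2 = f(0.270000, -0.603950) = -0.611733
  y ← -0.500000 + 0.54·(-0.611733) = -0.830336
y(0.54) ≈ -0.8303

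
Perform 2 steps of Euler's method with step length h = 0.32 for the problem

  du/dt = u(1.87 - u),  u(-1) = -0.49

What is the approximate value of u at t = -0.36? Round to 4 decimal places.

-1.6114

Euler: u_{n+1} = u_n + h·f(t_n, u_n).
t=-1.000000, u=-0.490000: f=-1.156400 → u ← -0.490000 + 0.32·(-1.156400) = -0.860048
t=-0.680000, u=-0.860048: f=-2.347972 → u ← -0.860048 + 0.32·(-2.347972) = -1.611399
u(-0.36) ≈ -1.6114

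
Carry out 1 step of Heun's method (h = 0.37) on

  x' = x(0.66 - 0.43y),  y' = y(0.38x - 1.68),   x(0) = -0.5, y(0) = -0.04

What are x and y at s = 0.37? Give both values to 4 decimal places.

-0.6396, -0.0218

Heun on (x,y): k1 = f(s_n, state_n); k2 = f(s_n + h, state_n + h·k1); state_{n+1} = state_n + (h/2)·(k1 + k2).
0.000000: (-0.500000, -0.040000)
  k1 = (-0.338600, 0.074800)
  predictor → (-0.625282, -0.012324)
  k2 = (-0.416000, 0.023633)
  → (-0.639601, -0.021790)
(x(0.37), y(0.37)) ≈ (-0.6396, -0.0218)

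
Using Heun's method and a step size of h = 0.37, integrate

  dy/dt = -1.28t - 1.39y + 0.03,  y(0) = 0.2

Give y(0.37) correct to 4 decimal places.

Heun: k1 = f(t_n, y_n); k2 = f(t_n + h, y_n + h·k1); y_{n+1} = y_n + (h/2)·(k1 + k2).
t=0.000000, y=0.200000:
  k1 = f(0.000000, 0.200000) = -0.248000
  k2 = f(0.370000, 0.108240) = -0.594054
  y ← 0.200000 + (0.37/2)·(-0.248000 + (-0.594054)) = 0.044220
y(0.37) ≈ 0.0442

0.0442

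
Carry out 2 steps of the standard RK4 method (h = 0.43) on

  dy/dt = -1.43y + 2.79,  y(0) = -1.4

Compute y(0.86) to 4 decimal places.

RK4: k1 = f(t_n, y_n); k2 = f(t_n + h/2, y_n + (h/2)·k1); k3 = f(t_n + h/2, y_n + (h/2)·k2); k4 = f(t_n + h, y_n + h·k3); y_{n+1} = y_n + (h/6)·(k1 + 2k2 + 2k3 + k4).
t=0.000000, y=-1.400000:
  k1 = f(0.000000, -1.400000) = 4.792000
  k2 = f(0.215000, -0.369720) = 3.318700
  k3 = f(0.215000, -0.686480) = 3.771666
  k4 = f(0.430000, 0.221816) = 2.472803
  y ← -1.400000 + (0.43/6)·(k1 + 2k2 + 2k3 + k4) = 0.136930
t=0.430000, y=0.136930:
  k1 = f(0.430000, 0.136930) = 2.594190
  k2 = f(0.645000, 0.694681) = 1.796606
  k3 = f(0.645000, 0.523200) = 2.041824
  k4 = f(0.860000, 1.014914) = 1.338673
  y ← 0.136930 + (0.43/6)·(k1 + 2k2 + 2k3 + k4) = 0.968960
y(0.86) ≈ 0.9690

0.9690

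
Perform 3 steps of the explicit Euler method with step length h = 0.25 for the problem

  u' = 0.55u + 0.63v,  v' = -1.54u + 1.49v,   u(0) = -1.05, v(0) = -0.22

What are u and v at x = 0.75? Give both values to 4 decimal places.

-1.4753, 1.3742

Euler on (u,v): u_{n+1} = u_n + h·u', v_{n+1} = v_n + h·v'.
0.000000: (-1.050000, -0.220000); f=(-0.716100, 1.289200) → (-1.229025, 0.102300)
0.250000: (-1.229025, 0.102300); f=(-0.611515, 2.045126) → (-1.381904, 0.613581)
0.500000: (-1.381904, 0.613581); f=(-0.373491, 3.042368) → (-1.475276, 1.374173)
(u(0.75), v(0.75)) ≈ (-1.4753, 1.3742)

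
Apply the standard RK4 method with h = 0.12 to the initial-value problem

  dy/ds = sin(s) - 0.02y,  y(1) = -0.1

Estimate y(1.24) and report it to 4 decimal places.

0.1155

RK4: k1 = f(s_n, y_n); k2 = f(s_n + h/2, y_n + (h/2)·k1); k3 = f(s_n + h/2, y_n + (h/2)·k2); k4 = f(s_n + h, y_n + h·k3); y_{n+1} = y_n + (h/6)·(k1 + 2k2 + 2k3 + k4).
s=1.000000, y=-0.100000:
  k1 = f(1.000000, -0.100000) = 0.843471
  k2 = f(1.060000, -0.049392) = 0.873343
  k3 = f(1.060000, -0.047599) = 0.873307
  k4 = f(1.120000, 0.004797) = 0.900005
  y ← -0.100000 + (0.12/6)·(k1 + 2k2 + 2k3 + k4) = 0.004736
s=1.120000, y=0.004736:
  k1 = f(1.120000, 0.004736) = 0.900006
  k2 = f(1.180000, 0.058736) = 0.923431
  k3 = f(1.180000, 0.060141) = 0.923403
  k4 = f(1.240000, 0.115544) = 0.943473
  y ← 0.004736 + (0.12/6)·(k1 + 2k2 + 2k3 + k4) = 0.115478
y(1.24) ≈ 0.1155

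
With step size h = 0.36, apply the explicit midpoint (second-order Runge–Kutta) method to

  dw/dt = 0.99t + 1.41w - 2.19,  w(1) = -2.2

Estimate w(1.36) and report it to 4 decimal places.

Midpoint: k1 = f(t_n, w_n); k2 = f(t_n + h/2, w_n + (h/2)·k1); w_{n+1} = w_n + h·k2.
t=1.000000, w=-2.200000:
  k1 = f(1.000000, -2.200000) = -4.302000
  k2 = f(1.180000, -2.974360) = -5.215648
  w ← -2.200000 + 0.36·(-5.215648) = -4.077633
w(1.36) ≈ -4.0776

-4.0776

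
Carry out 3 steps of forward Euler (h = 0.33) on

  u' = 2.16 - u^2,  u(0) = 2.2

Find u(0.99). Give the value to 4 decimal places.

Euler: u_{n+1} = u_n + h·f(x_n, u_n).
x=0.000000, u=2.200000: f=-2.680000 → u ← 2.200000 + 0.33·(-2.680000) = 1.315600
x=0.330000, u=1.315600: f=0.429197 → u ← 1.315600 + 0.33·0.429197 = 1.457235
x=0.660000, u=1.457235: f=0.036466 → u ← 1.457235 + 0.33·0.036466 = 1.469269
u(0.99) ≈ 1.4693

1.4693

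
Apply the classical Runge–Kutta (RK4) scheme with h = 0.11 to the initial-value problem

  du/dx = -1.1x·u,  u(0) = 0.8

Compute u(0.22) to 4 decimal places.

RK4: k1 = f(x_n, u_n); k2 = f(x_n + h/2, u_n + (h/2)·k1); k3 = f(x_n + h/2, u_n + (h/2)·k2); k4 = f(x_n + h, u_n + h·k3); u_{n+1} = u_n + (h/6)·(k1 + 2k2 + 2k3 + k4).
x=0.000000, u=0.800000:
  k1 = f(0.000000, 0.800000) = 0.000000
  k2 = f(0.055000, 0.800000) = -0.048400
  k3 = f(0.055000, 0.797338) = -0.048239
  k4 = f(0.110000, 0.794694) = -0.096158
  u ← 0.800000 + (0.11/6)·(k1 + 2k2 + 2k3 + k4) = 0.794694
x=0.110000, u=0.794694:
  k1 = f(0.110000, 0.794694) = -0.096158
  k2 = f(0.165000, 0.789405) = -0.143277
  k3 = f(0.165000, 0.786813) = -0.142807
  k4 = f(0.220000, 0.778985) = -0.188514
  u ← 0.794694 + (0.11/6)·(k1 + 2k2 + 2k3 + k4) = 0.778985
u(0.22) ≈ 0.7790

0.7790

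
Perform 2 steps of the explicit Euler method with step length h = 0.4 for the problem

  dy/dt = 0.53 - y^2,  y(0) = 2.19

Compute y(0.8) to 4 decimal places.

Euler: y_{n+1} = y_n + h·f(t_n, y_n).
t=0.000000, y=2.190000: f=-4.266100 → y ← 2.190000 + 0.4·(-4.266100) = 0.483560
t=0.400000, y=0.483560: f=0.296170 → y ← 0.483560 + 0.4·0.296170 = 0.602028
y(0.8) ≈ 0.6020

0.6020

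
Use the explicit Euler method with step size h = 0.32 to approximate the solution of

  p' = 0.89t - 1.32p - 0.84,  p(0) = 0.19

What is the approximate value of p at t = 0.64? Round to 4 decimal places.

Euler: p_{n+1} = p_n + h·f(t_n, p_n).
t=0.000000, p=0.190000: f=-1.090800 → p ← 0.190000 + 0.32·(-1.090800) = -0.159056
t=0.320000, p=-0.159056: f=-0.345246 → p ← -0.159056 + 0.32·(-0.345246) = -0.269535
p(0.64) ≈ -0.2695

-0.2695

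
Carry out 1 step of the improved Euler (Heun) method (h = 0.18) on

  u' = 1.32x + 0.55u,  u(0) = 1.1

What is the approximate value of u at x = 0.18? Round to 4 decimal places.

1.2357

Heun: k1 = f(x_n, u_n); k2 = f(x_n + h, u_n + h·k1); u_{n+1} = u_n + (h/2)·(k1 + k2).
x=0.000000, u=1.100000:
  k1 = f(0.000000, 1.100000) = 0.605000
  k2 = f(0.180000, 1.208900) = 0.902495
  u ← 1.100000 + (0.18/2)·(0.605000 + 0.902495) = 1.235675
u(0.18) ≈ 1.2357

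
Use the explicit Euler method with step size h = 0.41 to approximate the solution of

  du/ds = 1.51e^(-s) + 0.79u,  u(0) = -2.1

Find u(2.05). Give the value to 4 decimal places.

-4.8479

Euler: u_{n+1} = u_n + h·f(s_n, u_n).
s=0.000000, u=-2.100000: f=-0.149000 → u ← -2.100000 + 0.41·(-0.149000) = -2.161090
s=0.410000, u=-2.161090: f=-0.705149 → u ← -2.161090 + 0.41·(-0.705149) = -2.450201
s=0.820000, u=-2.450201: f=-1.270607 → u ← -2.450201 + 0.41·(-1.270607) = -2.971150
s=1.230000, u=-2.971150: f=-1.905847 → u ← -2.971150 + 0.41·(-1.905847) = -3.752547
s=1.640000, u=-3.752547: f=-2.671602 → u ← -3.752547 + 0.41·(-2.671602) = -4.847904
u(2.05) ≈ -4.8479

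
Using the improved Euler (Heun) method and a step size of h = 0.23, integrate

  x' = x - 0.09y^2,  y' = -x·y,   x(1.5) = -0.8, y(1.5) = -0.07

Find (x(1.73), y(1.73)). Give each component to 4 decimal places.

Heun on (x,y): k1 = f(t_n, state_n); k2 = f(t_n + h, state_n + h·k1); state_{n+1} = state_n + (h/2)·(k1 + k2).
1.500000: (-0.800000, -0.070000)
  k1 = (-0.800441, -0.056000)
  predictor → (-0.984101, -0.082880)
  k2 = (-0.984720, -0.081562)
  → (-1.005293, -0.085820)
(x(1.73), y(1.73)) ≈ (-1.0053, -0.0858)

-1.0053, -0.0858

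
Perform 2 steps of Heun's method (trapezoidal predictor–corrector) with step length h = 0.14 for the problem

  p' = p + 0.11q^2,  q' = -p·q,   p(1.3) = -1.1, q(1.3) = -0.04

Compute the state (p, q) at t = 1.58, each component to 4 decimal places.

-1.4542, -0.0569

Heun on (p,q): k1 = f(t_n, state_n); k2 = f(t_n + h, state_n + h·k1); state_{n+1} = state_n + (h/2)·(k1 + k2).
1.300000: (-1.100000, -0.040000)
  k1 = (-1.099824, -0.044000)
  predictor → (-1.253975, -0.046160)
  k2 = (-1.253741, -0.057884)
  → (-1.264750, -0.047132)
1.440000: (-1.264750, -0.047132)
  k1 = (-1.264505, -0.059610)
  predictor → (-1.441780, -0.055477)
  k2 = (-1.441442, -0.079986)
  → (-1.454166, -0.056904)
(p(1.58), q(1.58)) ≈ (-1.4542, -0.0569)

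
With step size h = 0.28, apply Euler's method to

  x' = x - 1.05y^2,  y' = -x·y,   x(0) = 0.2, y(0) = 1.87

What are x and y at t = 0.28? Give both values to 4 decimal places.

Euler on (x,y): x_{n+1} = x_n + h·x', y_{n+1} = y_n + h·y'.
0.000000: (0.200000, 1.870000); f=(-3.471745, -0.374000) → (-0.772089, 1.765280)
(x(0.28), y(0.28)) ≈ (-0.7721, 1.7653)

-0.7721, 1.7653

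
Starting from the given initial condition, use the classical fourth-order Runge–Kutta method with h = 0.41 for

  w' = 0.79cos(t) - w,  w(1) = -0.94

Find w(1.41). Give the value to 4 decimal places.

-0.5331

RK4: k1 = f(t_n, w_n); k2 = f(t_n + h/2, w_n + (h/2)·k1); k3 = f(t_n + h/2, w_n + (h/2)·k2); k4 = f(t_n + h, w_n + h·k3); w_{n+1} = w_n + (h/6)·(k1 + 2k2 + 2k3 + k4).
t=1.000000, w=-0.940000:
  k1 = f(1.000000, -0.940000) = 1.366839
  k2 = f(1.205000, -0.659798) = 0.942376
  k3 = f(1.205000, -0.746813) = 1.029391
  k4 = f(1.410000, -0.517950) = 0.644432
  w ← -0.940000 + (0.41/6)·(k1 + 2k2 + 2k3 + k4) = -0.533088
w(1.41) ≈ -0.5331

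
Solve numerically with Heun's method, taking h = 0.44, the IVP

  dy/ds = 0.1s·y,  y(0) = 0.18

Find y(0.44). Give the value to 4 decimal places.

0.1817

Heun: k1 = f(s_n, y_n); k2 = f(s_n + h, y_n + h·k1); y_{n+1} = y_n + (h/2)·(k1 + k2).
s=0.000000, y=0.180000:
  k1 = f(0.000000, 0.180000) = 0.000000
  k2 = f(0.440000, 0.180000) = 0.007920
  y ← 0.180000 + (0.44/2)·(0.000000 + 0.007920) = 0.181742
y(0.44) ≈ 0.1817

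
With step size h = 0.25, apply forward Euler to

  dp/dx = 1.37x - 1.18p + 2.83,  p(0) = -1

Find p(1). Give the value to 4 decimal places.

1.9790

Euler: p_{n+1} = p_n + h·f(x_n, p_n).
x=0.000000, p=-1.000000: f=4.010000 → p ← -1.000000 + 0.25·4.010000 = 0.002500
x=0.250000, p=0.002500: f=3.169550 → p ← 0.002500 + 0.25·3.169550 = 0.794887
x=0.500000, p=0.794887: f=2.577033 → p ← 0.794887 + 0.25·2.577033 = 1.439146
x=0.750000, p=1.439146: f=2.159308 → p ← 1.439146 + 0.25·2.159308 = 1.978973
p(1) ≈ 1.9790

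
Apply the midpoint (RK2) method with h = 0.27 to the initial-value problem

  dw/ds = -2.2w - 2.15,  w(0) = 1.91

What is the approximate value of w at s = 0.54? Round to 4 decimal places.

0.0021

Midpoint: k1 = f(s_n, w_n); k2 = f(s_n + h/2, w_n + (h/2)·k1); w_{n+1} = w_n + h·k2.
s=0.000000, w=1.910000:
  k1 = f(0.000000, 1.910000) = -6.352000
  k2 = f(0.135000, 1.052480) = -4.465456
  w ← 1.910000 + 0.27·(-4.465456) = 0.704327
s=0.270000, w=0.704327:
  k1 = f(0.270000, 0.704327) = -3.699519
  k2 = f(0.405000, 0.204892) = -2.600762
  w ← 0.704327 + 0.27·(-2.600762) = 0.002121
w(0.54) ≈ 0.0021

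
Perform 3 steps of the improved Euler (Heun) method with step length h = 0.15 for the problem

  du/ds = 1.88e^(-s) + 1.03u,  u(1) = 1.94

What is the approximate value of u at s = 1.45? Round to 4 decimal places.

3.4034

Heun: k1 = f(s_n, u_n); k2 = f(s_n + h, u_n + h·k1); u_{n+1} = u_n + (h/2)·(k1 + k2).
s=1.000000, u=1.940000:
  k1 = f(1.000000, 1.940000) = 2.689813
  k2 = f(1.150000, 2.343472) = 3.009053
  u ← 1.940000 + (0.15/2)·(2.689813 + 3.009053) = 2.367415
s=1.150000, u=2.367415:
  k1 = f(1.150000, 2.367415) = 3.033715
  k2 = f(1.300000, 2.822472) = 3.419506
  u ← 2.367415 + (0.15/2)·(3.033715 + 3.419506) = 2.851407
s=1.300000, u=2.851407:
  k1 = f(1.300000, 2.851407) = 3.449309
  k2 = f(1.450000, 3.368803) = 3.910859
  u ← 2.851407 + (0.15/2)·(3.449309 + 3.910859) = 3.403419
u(1.45) ≈ 3.4034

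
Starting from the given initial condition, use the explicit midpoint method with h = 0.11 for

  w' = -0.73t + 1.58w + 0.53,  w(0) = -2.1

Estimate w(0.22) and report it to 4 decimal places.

Midpoint: k1 = f(t_n, w_n); k2 = f(t_n + h/2, w_n + (h/2)·k1); w_{n+1} = w_n + h·k2.
t=0.000000, w=-2.100000:
  k1 = f(0.000000, -2.100000) = -2.788000
  k2 = f(0.055000, -2.253340) = -3.070427
  w ← -2.100000 + 0.11·(-3.070427) = -2.437747
t=0.110000, w=-2.437747:
  k1 = f(0.110000, -2.437747) = -3.401940
  k2 = f(0.165000, -2.624854) = -3.737719
  w ← -2.437747 + 0.11·(-3.737719) = -2.848896
w(0.22) ≈ -2.8489

-2.8489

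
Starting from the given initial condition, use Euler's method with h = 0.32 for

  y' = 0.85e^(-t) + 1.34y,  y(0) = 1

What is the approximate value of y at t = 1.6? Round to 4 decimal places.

Euler: y_{n+1} = y_n + h·f(t_n, y_n).
t=0.000000, y=1.000000: f=2.190000 → y ← 1.000000 + 0.32·2.190000 = 1.700800
t=0.320000, y=1.700800: f=2.896299 → y ← 1.700800 + 0.32·2.896299 = 2.627616
t=0.640000, y=2.627616: f=3.969203 → y ← 2.627616 + 0.32·3.969203 = 3.897761
t=0.960000, y=3.897761: f=5.548458 → y ← 3.897761 + 0.32·5.548458 = 5.673267
t=1.280000, y=5.673267: f=7.838510 → y ← 5.673267 + 0.32·7.838510 = 8.181590
y(1.6) ≈ 8.1816

8.1816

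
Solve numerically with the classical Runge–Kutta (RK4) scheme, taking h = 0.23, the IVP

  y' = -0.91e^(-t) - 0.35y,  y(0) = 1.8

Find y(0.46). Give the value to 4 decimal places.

RK4: k1 = f(t_n, y_n); k2 = f(t_n + h/2, y_n + (h/2)·k1); k3 = f(t_n + h/2, y_n + (h/2)·k2); k4 = f(t_n + h, y_n + h·k3); y_{n+1} = y_n + (h/6)·(k1 + 2k2 + 2k3 + k4).
t=0.000000, y=1.800000:
  k1 = f(0.000000, 1.800000) = -1.540000
  k2 = f(0.115000, 1.622900) = -1.379158
  k3 = f(0.115000, 1.641397) = -1.385632
  k4 = f(0.230000, 1.481305) = -1.241482
  y ← 1.800000 + (0.23/6)·(k1 + 2k2 + 2k3 + k4) = 1.481409
t=0.230000, y=1.481409:
  k1 = f(0.230000, 1.481409) = -1.241519
  k2 = f(0.345000, 1.338635) = -1.113003
  k3 = f(0.345000, 1.353414) = -1.118175
  k4 = f(0.460000, 1.224229) = -1.002948
  y ← 1.481409 + (0.23/6)·(k1 + 2k2 + 2k3 + k4) = 1.224314
y(0.46) ≈ 1.2243

1.2243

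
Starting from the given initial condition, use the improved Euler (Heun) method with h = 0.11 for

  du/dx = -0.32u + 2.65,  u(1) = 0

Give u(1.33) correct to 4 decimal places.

0.8297

Heun: k1 = f(x_n, u_n); k2 = f(x_n + h, u_n + h·k1); u_{n+1} = u_n + (h/2)·(k1 + k2).
x=1.000000, u=0.000000:
  k1 = f(1.000000, 0.000000) = 2.650000
  k2 = f(1.110000, 0.291500) = 2.556720
  u ← 0.000000 + (0.11/2)·(2.650000 + 2.556720) = 0.286370
x=1.110000, u=0.286370:
  k1 = f(1.110000, 0.286370) = 2.558362
  k2 = f(1.220000, 0.567789) = 2.468307
  u ← 0.286370 + (0.11/2)·(2.558362 + 2.468307) = 0.562836
x=1.220000, u=0.562836:
  k1 = f(1.220000, 0.562836) = 2.469892
  k2 = f(1.330000, 0.834525) = 2.382952
  u ← 0.562836 + (0.11/2)·(2.469892 + 2.382952) = 0.829743
u(1.33) ≈ 0.8297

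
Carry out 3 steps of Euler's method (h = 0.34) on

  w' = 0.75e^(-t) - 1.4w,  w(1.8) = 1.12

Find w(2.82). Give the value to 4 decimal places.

0.2098

Euler: w_{n+1} = w_n + h·f(t_n, w_n).
t=1.800000, w=1.120000: f=-1.444026 → w ← 1.120000 + 0.34·(-1.444026) = 0.629031
t=2.140000, w=0.629031: f=-0.792403 → w ← 0.629031 + 0.34·(-0.792403) = 0.359614
t=2.480000, w=0.359614: f=-0.440653 → w ← 0.359614 + 0.34·(-0.440653) = 0.209792
w(2.82) ≈ 0.2098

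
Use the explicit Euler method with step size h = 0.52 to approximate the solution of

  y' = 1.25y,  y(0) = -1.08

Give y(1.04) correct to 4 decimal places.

-2.9403

Euler: y_{n+1} = y_n + h·f(t_n, y_n).
t=0.000000, y=-1.080000: f=-1.350000 → y ← -1.080000 + 0.52·(-1.350000) = -1.782000
t=0.520000, y=-1.782000: f=-2.227500 → y ← -1.782000 + 0.52·(-2.227500) = -2.940300
y(1.04) ≈ -2.9403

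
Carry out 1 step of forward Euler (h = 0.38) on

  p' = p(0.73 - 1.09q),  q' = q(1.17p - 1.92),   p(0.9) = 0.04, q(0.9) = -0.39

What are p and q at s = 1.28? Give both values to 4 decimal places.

0.0576, -0.1124

Euler on (p,q): p_{n+1} = p_n + h·p', q_{n+1} = q_n + h·q'.
0.900000: (0.040000, -0.390000); f=(0.046204, 0.730548) → (0.057558, -0.112392)
(p(1.28), q(1.28)) ≈ (0.0576, -0.1124)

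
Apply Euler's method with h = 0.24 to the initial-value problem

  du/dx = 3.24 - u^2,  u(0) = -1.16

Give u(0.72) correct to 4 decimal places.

Euler: u_{n+1} = u_n + h·f(x_n, u_n).
x=0.000000, u=-1.160000: f=1.894400 → u ← -1.160000 + 0.24·1.894400 = -0.705344
x=0.240000, u=-0.705344: f=2.742490 → u ← -0.705344 + 0.24·2.742490 = -0.047146
x=0.480000, u=-0.047146: f=3.237777 → u ← -0.047146 + 0.24·3.237777 = 0.729920
u(0.72) ≈ 0.7299

0.7299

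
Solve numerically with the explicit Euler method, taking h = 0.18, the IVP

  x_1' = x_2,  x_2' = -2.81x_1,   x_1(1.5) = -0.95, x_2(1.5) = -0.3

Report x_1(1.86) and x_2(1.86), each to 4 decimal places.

-0.9715, 0.6883

Euler on (x_1,x_2): x_1_{n+1} = x_1_n + h·x_1', x_2_{n+1} = x_2_n + h·x_2'.
1.500000: (-0.950000, -0.300000); f=(-0.300000, 2.669500) → (-1.004000, 0.180510)
1.680000: (-1.004000, 0.180510); f=(0.180510, 2.821240) → (-0.971508, 0.688333)
(x_1(1.86), x_2(1.86)) ≈ (-0.9715, 0.6883)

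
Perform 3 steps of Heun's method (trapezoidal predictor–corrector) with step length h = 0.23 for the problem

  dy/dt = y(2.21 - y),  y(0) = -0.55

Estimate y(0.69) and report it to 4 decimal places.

Heun: k1 = f(t_n, y_n); k2 = f(t_n + h, y_n + h·k1); y_{n+1} = y_n + (h/2)·(k1 + k2).
t=0.000000, y=-0.550000:
  k1 = f(0.000000, -0.550000) = -1.518000
  k2 = f(0.230000, -0.899140) = -2.795552
  y ← -0.550000 + (0.23/2)·(-1.518000 + (-2.795552)) = -1.046058
t=0.230000, y=-1.046058:
  k1 = f(0.230000, -1.046058) = -3.406028
  k2 = f(0.460000, -1.829445) = -7.389942
  y ← -1.046058 + (0.23/2)·(-3.406028 + (-7.389942)) = -2.287595
t=0.460000, y=-2.287595:
  k1 = f(0.460000, -2.287595) = -10.288676
  k2 = f(0.690000, -4.653990) = -31.944945
  y ← -2.287595 + (0.23/2)·(-10.288676 + (-31.944945)) = -7.144461
y(0.69) ≈ -7.1445

-7.1445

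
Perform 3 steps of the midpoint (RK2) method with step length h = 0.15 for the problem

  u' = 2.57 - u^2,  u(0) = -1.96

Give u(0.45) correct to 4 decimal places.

Midpoint: k1 = f(x_n, u_n); k2 = f(x_n + h/2, u_n + (h/2)·k1); u_{n+1} = u_n + h·k2.
x=0.000000, u=-1.960000:
  k1 = f(0.000000, -1.960000) = -1.271600
  k2 = f(0.075000, -2.055370) = -1.654546
  u ← -1.960000 + 0.15·(-1.654546) = -2.208182
x=0.150000, u=-2.208182:
  k1 = f(0.150000, -2.208182) = -2.306067
  k2 = f(0.225000, -2.381137) = -3.099813
  u ← -2.208182 + 0.15·(-3.099813) = -2.673154
x=0.300000, u=-2.673154:
  k1 = f(0.300000, -2.673154) = -4.575751
  k2 = f(0.375000, -3.016335) = -6.528278
  u ← -2.673154 + 0.15·(-6.528278) = -3.652396
u(0.45) ≈ -3.6524

-3.6524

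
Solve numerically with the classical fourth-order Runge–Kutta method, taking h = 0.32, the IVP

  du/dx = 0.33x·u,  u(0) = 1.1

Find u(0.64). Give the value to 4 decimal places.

1.1769

RK4: k1 = f(x_n, u_n); k2 = f(x_n + h/2, u_n + (h/2)·k1); k3 = f(x_n + h/2, u_n + (h/2)·k2); k4 = f(x_n + h, u_n + h·k3); u_{n+1} = u_n + (h/6)·(k1 + 2k2 + 2k3 + k4).
x=0.000000, u=1.100000:
  k1 = f(0.000000, 1.100000) = 0.000000
  k2 = f(0.160000, 1.100000) = 0.058080
  k3 = f(0.160000, 1.109293) = 0.058571
  k4 = f(0.320000, 1.118743) = 0.118139
  u ← 1.100000 + (0.32/6)·(k1 + 2k2 + 2k3 + k4) = 1.118743
x=0.320000, u=1.118743:
  k1 = f(0.320000, 1.118743) = 0.118139
  k2 = f(0.480000, 1.137646) = 0.180203
  k3 = f(0.480000, 1.147576) = 0.181776
  k4 = f(0.640000, 1.176912) = 0.248564
  u ← 1.118743 + (0.32/6)·(k1 + 2k2 + 2k3 + k4) = 1.176912
u(0.64) ≈ 1.1769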